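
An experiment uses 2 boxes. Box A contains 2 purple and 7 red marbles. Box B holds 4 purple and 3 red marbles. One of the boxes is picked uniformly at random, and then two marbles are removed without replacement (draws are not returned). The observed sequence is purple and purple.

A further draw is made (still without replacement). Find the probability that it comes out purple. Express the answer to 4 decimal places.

Compute the likelihood of the observed sequence for each case: P(data | box A) = (2/9)(1/8) = 1/36; P(data | box B) = (4/7)(3/6) = 2/7.
The prior-weighted likelihoods are 1/2 · 1/36 = 1/72, 1/2 · 2/7 = 1/7; summing to 79/504.
Dividing through by the total gives posterior P(box A | data) = 7/79, P(box B | data) = 72/79.
So P(purple next | data) = Σ P(purple next | H) P(H | data) = (0)(7/79) + (2/5)(72/79) = 144/395.

0.3646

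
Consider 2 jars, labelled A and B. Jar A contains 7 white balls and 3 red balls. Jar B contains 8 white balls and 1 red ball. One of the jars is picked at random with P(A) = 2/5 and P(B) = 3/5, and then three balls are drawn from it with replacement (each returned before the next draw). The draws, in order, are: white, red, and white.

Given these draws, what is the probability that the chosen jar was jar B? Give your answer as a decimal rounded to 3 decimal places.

Under each hypothesis, the probability of the observed sequence is: P(data | jar A) = (7/10)(3/10)(7/10) = 0.147; P(data | jar B) = (8/9)(1/9)(8/9) = 0.087791.
Multiplying each by its prior: 2/5 · 0.147 = 0.0588, 3/5 · 0.087791 = 0.052675; summing to 0.11147.
By Bayes' rule, P(jar B | data) = (0.052675) / (0.11147) = 0.47253.

0.473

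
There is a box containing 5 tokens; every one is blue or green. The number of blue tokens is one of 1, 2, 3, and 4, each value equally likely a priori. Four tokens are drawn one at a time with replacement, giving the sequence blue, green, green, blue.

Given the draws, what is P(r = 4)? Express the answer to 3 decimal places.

0.154

The likelihood of the observed sequence under each hypothesis: P(data | r = 1) = (1/5)(4/5)(4/5)(1/5) = 16/625; P(data | r = 2) = (2/5)(3/5)(3/5)(2/5) = 36/625; P(data | r = 3) = (3/5)(2/5)(2/5)(3/5) = 36/625; P(data | r = 4) = (4/5)(1/5)(1/5)(4/5) = 16/625.
The prior-weighted likelihoods are 1/4 · 16/625 = 4/625, 1/4 · 36/625 = 9/625, 1/4 · 36/625 = 9/625, 1/4 · 16/625 = 4/625; summing to 26/625.
Hence P(r = 4 | data) = (4/625) / (26/625) = 2/13.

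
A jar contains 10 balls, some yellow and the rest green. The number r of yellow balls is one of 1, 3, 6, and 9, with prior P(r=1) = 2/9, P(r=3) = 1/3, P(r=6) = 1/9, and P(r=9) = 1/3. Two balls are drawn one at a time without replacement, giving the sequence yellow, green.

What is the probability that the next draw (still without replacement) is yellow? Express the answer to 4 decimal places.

0.4375

Compute the likelihood of the observed sequence for each case: P(data | r = 1) = (1/10)(9/9) = 1/10; P(data | r = 3) = (3/10)(7/9) = 7/30; P(data | r = 6) = (6/10)(4/9) = 4/15; P(data | r = 9) = (9/10)(1/9) = 1/10.
Weighting by the prior gives 2/9 · 1/10 = 1/45, 1/3 · 7/30 = 7/90, 1/9 · 4/15 = 4/135, 1/3 · 1/10 = 1/30; summing to 22/135.
Normalising, the posterior is P(r = 1 | data) = 3/22, P(r = 3 | data) = 21/44, P(r = 6 | data) = 2/11, P(r = 9 | data) = 9/44.
So P(yellow next | data) = Σ P(yellow next | H) P(H | data) = (0)(3/22) + (1/4)(21/44) + (5/8)(2/11) + (1)(9/44) = 7/16.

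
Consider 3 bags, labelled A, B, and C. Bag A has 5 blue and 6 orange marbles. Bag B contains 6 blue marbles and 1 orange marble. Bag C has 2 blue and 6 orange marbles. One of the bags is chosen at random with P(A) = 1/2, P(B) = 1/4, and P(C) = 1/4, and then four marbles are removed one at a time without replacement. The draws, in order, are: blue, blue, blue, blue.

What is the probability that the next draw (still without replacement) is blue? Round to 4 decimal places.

Under each hypothesis, the probability of the observed sequence is: P(data | bag A) = (5/11)(4/10)(3/9)(2/8) = 1/66; P(data | bag B) = (6/7)(5/6)(4/5)(3/4) = 3/7; P(data | bag C) = (2/8)(1/7)(0/6) = 0.
The prior-weighted likelihoods are 1/2 · 1/66 = 1/132, 1/4 · 3/7 = 3/28, 1/4 · 0 = 0; summing to 53/462.
The posterior is then P(bag A | data) = 7/106, P(bag B | data) = 99/106, P(bag C | data) = 0.
The predictive probability is P(blue next | data) = (1/7)(7/106) + (2/3)(99/106) = 67/106.

0.6321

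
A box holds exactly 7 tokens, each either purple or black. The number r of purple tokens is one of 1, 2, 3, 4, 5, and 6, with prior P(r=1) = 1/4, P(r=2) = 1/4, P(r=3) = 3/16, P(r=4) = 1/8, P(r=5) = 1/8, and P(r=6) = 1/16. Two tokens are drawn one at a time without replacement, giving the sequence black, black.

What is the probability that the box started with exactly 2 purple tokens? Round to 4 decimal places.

Compute the likelihood of the observed sequence for each case: P(data | r = 1) = (6/7)(5/6) = 5/7; P(data | r = 2) = (5/7)(4/6) = 10/21; P(data | r = 3) = (4/7)(3/6) = 2/7; P(data | r = 4) = (3/7)(2/6) = 1/7; P(data | r = 5) = (2/7)(1/6) = 1/21; P(data | r = 6) = (1/7)(0/6) = 0.
Multiplying each by its prior: 1/4 · 5/7 = 5/28, 1/4 · 10/21 = 5/42, 3/16 · 2/7 = 3/56, 1/8 · 1/7 = 1/56, 1/8 · 1/21 = 1/168, 1/16 · 0 = 0; these sum to 3/8.
Therefore the posterior P(r = 2 | data) = (5/42) / (3/8) = 20/63.

0.3175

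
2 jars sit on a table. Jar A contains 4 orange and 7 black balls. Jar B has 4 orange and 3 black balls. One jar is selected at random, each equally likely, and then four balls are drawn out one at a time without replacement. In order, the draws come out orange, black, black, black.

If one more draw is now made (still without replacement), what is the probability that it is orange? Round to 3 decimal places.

For each hypothesis, P(data | H) works out to: P(data | jar A) = (4/11)(7/10)(6/9)(5/8) = 0.10606; P(data | jar B) = (4/7)(3/6)(2/5)(1/4) = 0.028571.
Multiplying each by its prior: 1/2 · 0.10606 = 0.05303, 1/2 · 0.028571 = 0.014286; these sum to 0.067316.
The posterior is then P(jar A | data) = 0.78778, P(jar B | data) = 0.21222.
Averaging over the posterior, P(orange next | data) = (3/7)(0.78778) + (1)(0.21222) = 0.54984.

0.550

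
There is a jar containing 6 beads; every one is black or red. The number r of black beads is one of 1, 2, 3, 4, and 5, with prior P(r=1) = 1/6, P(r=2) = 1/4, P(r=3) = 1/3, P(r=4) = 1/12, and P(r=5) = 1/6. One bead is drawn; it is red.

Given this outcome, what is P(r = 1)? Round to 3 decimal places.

Compute the likelihood of this draw for each case: P(data | r = 1) = (5/6) = 5/6; P(data | r = 2) = (4/6) = 2/3; P(data | r = 3) = (3/6) = 1/2; P(data | r = 4) = (2/6) = 1/3; P(data | r = 5) = (1/6) = 1/6.
Weighting by the prior gives 1/6 · 5/6 = 5/36, 1/4 · 2/3 = 1/6, 1/3 · 1/2 = 1/6, 1/12 · 1/3 = 1/36, 1/6 · 1/6 = 1/36; these sum to 19/36.
Hence P(r = 1 | data) = (5/36) / (19/36) = 5/19.

0.263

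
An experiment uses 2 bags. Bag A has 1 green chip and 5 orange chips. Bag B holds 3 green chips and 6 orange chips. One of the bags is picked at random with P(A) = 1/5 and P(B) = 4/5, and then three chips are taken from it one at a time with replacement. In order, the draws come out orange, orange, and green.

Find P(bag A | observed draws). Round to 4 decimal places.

Under each hypothesis, the probability of the observed sequence is: P(data | bag A) = (5/6)(5/6)(1/6) = 25/216; P(data | bag B) = (6/9)(6/9)(3/9) = 4/27.
Weighting by the prior gives 1/5 · 25/216 = 5/216, 4/5 · 4/27 = 16/135; with total 17/120.
By Bayes' rule, P(bag A | data) = (5/216) / (17/120) = 25/153.

0.1634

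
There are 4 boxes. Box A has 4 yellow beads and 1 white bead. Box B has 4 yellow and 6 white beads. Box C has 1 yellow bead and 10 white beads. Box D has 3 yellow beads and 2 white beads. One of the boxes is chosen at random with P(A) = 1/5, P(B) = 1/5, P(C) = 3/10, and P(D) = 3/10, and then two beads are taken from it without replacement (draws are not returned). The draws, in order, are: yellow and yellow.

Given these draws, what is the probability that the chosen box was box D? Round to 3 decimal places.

For each hypothesis, P(data | H) works out to: P(data | box A) = (4/5)(3/4) = 3/5; P(data | box B) = (4/10)(3/9) = 2/15; P(data | box C) = (1/11)(0/10) = 0; P(data | box D) = (3/5)(2/4) = 3/10.
Multiplying each by its prior: 1/5 · 3/5 = 3/25, 1/5 · 2/15 = 2/75, 3/10 · 0 = 0, 3/10 · 3/10 = 9/100; summing to 71/300.
By Bayes' rule, P(box D | data) = (9/100) / (71/300) = 27/71.

0.380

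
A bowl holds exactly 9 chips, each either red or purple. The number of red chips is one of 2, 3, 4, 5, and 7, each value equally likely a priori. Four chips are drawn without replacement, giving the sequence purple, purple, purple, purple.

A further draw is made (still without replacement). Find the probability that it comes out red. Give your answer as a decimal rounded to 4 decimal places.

For each hypothesis, P(data | H) works out to: P(data | r = 2) = (7/9)(6/8)(5/7)(4/6) = 5/18; P(data | r = 3) = (6/9)(5/8)(4/7)(3/6) = 5/42; P(data | r = 4) = (5/9)(4/8)(3/7)(2/6) = 5/126; P(data | r = 5) = (4/9)(3/8)(2/7)(1/6) = 1/126; P(data | r = 7) = (2/9)(1/8)(0/7) = 0.
Weighting by the prior gives 1/5 · 5/18 = 1/18, 1/5 · 5/42 = 1/42, 1/5 · 5/126 = 1/126, 1/5 · 1/126 = 1/630, 1/5 · 0 = 0; these sum to 4/45.
Dividing through by the total gives posterior P(r = 2 | data) = 5/8, P(r = 3 | data) = 15/56, P(r = 4 | data) = 5/56, P(r = 5 | data) = 1/56, P(r = 7 | data) = 0.
The predictive probability is P(red next | data) = (2/5)(5/8) + (3/5)(15/56) + (4/5)(5/56) + (1)(1/56) = 1/2.

0.5000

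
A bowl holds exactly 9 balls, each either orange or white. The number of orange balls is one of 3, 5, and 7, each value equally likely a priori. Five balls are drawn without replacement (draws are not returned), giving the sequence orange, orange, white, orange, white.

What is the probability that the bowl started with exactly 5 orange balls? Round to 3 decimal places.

0.545

For each hypothesis, P(data | H) works out to: P(data | r = 3) = (3/9)(2/8)(6/7)(1/6)(5/5) = 1/84; P(data | r = 5) = (5/9)(4/8)(4/7)(3/6)(3/5) = 1/21; P(data | r = 7) = (7/9)(6/8)(2/7)(5/6)(1/5) = 1/36.
Weighting by the prior gives 1/3 · 1/84 = 1/252, 1/3 · 1/21 = 1/63, 1/3 · 1/36 = 1/108; summing to 11/378.
So P(r = 5 | data) = (1/63) / (11/378) = 6/11.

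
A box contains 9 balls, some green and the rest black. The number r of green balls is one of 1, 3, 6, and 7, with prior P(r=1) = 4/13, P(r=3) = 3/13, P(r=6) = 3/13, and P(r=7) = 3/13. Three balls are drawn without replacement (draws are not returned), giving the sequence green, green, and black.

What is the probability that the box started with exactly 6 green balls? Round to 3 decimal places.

0.429

For each hypothesis, P(data | H) works out to: P(data | r = 1) = (1/9)(0/8) = 0; P(data | r = 3) = (3/9)(2/8)(6/7) = 1/14; P(data | r = 6) = (6/9)(5/8)(3/7) = 5/28; P(data | r = 7) = (7/9)(6/8)(2/7) = 1/6.
Weighting by the prior gives 4/13 · 0 = 0, 3/13 · 1/14 = 3/182, 3/13 · 5/28 = 15/364, 3/13 · 1/6 = 1/26; these sum to 5/52.
Therefore the posterior P(r = 6 | data) = (15/364) / (5/52) = 3/7.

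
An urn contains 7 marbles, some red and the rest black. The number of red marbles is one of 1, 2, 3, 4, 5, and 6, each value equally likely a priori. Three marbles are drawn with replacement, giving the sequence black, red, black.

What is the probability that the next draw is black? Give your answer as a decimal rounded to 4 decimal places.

0.5918

Under each hypothesis, the probability of the observed sequence is: P(data | r = 1) = (6/7)(1/7)(6/7) = 0.10496; P(data | r = 2) = (5/7)(2/7)(5/7) = 0.14577; P(data | r = 3) = (4/7)(3/7)(4/7) = 0.13994; P(data | r = 4) = (3/7)(4/7)(3/7) = 0.10496; P(data | r = 5) = (2/7)(5/7)(2/7) = 0.058309; P(data | r = 6) = (1/7)(6/7)(1/7) = 0.017493.
Multiplying each by its prior: 1/6 · 0.10496 = 0.017493, 1/6 · 0.14577 = 0.024295, 1/6 · 0.13994 = 0.023324, 1/6 · 0.10496 = 0.017493, 1/6 · 0.058309 = 0.0097182, 1/6 · 0.017493 = 0.0029155; these sum to 0.095238.
Dividing through by the total gives posterior P(r = 1 | data) = 0.18367, P(r = 2 | data) = 0.2551, P(r = 3 | data) = 0.2449, P(r = 4 | data) = 0.18367, P(r = 5 | data) = 0.10204, P(r = 6 | data) = 0.030612.
The predictive probability is P(black next | data) = (6/7)(0.18367) + (5/7)(0.2551) + (4/7)(0.2449) + (3/7)(0.18367) + (2/7)(0.10204) + (1/7)(0.030612) = 0.59184.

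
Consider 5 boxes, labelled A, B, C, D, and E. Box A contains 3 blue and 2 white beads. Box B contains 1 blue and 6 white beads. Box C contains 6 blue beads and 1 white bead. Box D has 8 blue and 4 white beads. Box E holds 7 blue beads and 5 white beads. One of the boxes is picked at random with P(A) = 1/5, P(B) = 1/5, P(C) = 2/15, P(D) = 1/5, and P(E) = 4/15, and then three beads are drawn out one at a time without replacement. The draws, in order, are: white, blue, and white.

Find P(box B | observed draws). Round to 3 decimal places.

0.313

For each hypothesis, P(data | H) works out to: P(data | box A) = (2/5)(3/4)(1/3) = 0.1; P(data | box B) = (6/7)(1/6)(5/5) = 0.14286; P(data | box C) = (1/7)(6/6)(0/5) = 0; P(data | box D) = (4/12)(8/11)(3/10) = 0.072727; P(data | box E) = (5/12)(7/11)(4/10) = 0.10606.
Multiplying each by its prior: 1/5 · 0.1 = 0.02, 1/5 · 0.14286 = 0.028571, 2/15 · 0 = 0, 1/5 · 0.072727 = 0.014545, 4/15 · 0.10606 = 0.028283; with total 0.0914.
So P(box B | data) = (0.028571) / (0.0914) = 0.3126.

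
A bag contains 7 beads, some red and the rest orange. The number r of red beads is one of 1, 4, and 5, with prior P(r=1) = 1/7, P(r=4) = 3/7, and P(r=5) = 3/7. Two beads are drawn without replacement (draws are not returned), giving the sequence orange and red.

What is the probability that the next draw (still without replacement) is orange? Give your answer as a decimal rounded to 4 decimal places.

Compute the likelihood of the observed sequence for each case: P(data | r = 1) = (6/7)(1/6) = 1/7; P(data | r = 4) = (3/7)(4/6) = 2/7; P(data | r = 5) = (2/7)(5/6) = 5/21.
The prior-weighted likelihoods are 1/7 · 1/7 = 1/49, 3/7 · 2/7 = 6/49, 3/7 · 5/21 = 5/49; with total 12/49.
Dividing through by the total gives posterior P(r = 1 | data) = 1/12, P(r = 4 | data) = 1/2, P(r = 5 | data) = 5/12.
So P(orange next | data) = Σ P(orange next | H) P(H | data) = (1)(1/12) + (2/5)(1/2) + (1/5)(5/12) = 11/30.

0.3667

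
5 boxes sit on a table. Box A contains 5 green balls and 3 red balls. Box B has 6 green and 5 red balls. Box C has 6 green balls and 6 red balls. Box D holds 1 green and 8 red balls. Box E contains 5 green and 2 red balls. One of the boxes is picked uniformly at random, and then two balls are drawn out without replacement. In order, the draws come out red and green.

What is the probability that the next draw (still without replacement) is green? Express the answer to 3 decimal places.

Compute the likelihood of the observed sequence for each case: P(data | box A) = (3/8)(5/7) = 0.26786; P(data | box B) = (5/11)(6/10) = 0.27273; P(data | box C) = (6/12)(6/11) = 0.27273; P(data | box D) = (8/9)(1/8) = 0.11111; P(data | box E) = (2/7)(5/6) = 0.2381.
The prior-weighted likelihoods are 1/5 · 0.26786 = 0.053571, 1/5 · 0.27273 = 0.054545, 1/5 · 0.27273 = 0.054545, 1/5 · 0.11111 = 0.022222, 1/5 · 0.2381 = 0.047619; summing to 0.2325.
Dividing through by the total gives posterior P(box A | data) = 0.23041, P(box B | data) = 0.2346, P(box C | data) = 0.2346, P(box D | data) = 0.095578, P(box E | data) = 0.20481.
The predictive probability is P(green next | data) = (2/3)(0.23041) + (5/9)(0.2346) + (1/2)(0.2346) + (0)(0.095578) + (4/5)(0.20481) = 0.56509.

0.565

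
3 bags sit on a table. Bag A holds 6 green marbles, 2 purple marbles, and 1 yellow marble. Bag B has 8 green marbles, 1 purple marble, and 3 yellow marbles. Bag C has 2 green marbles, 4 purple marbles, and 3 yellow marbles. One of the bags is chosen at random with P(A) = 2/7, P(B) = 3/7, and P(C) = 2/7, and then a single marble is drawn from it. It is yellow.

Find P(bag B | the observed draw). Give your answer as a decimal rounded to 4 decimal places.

0.4576

Compute the likelihood of this draw for each case: P(data | bag A) = (1/9) = 1/9; P(data | bag B) = (3/12) = 1/4; P(data | bag C) = (3/9) = 1/3.
The prior-weighted likelihoods are 2/7 · 1/9 = 2/63, 3/7 · 1/4 = 3/28, 2/7 · 1/3 = 2/21; summing to 59/252.
So P(bag B | data) = (3/28) / (59/252) = 27/59.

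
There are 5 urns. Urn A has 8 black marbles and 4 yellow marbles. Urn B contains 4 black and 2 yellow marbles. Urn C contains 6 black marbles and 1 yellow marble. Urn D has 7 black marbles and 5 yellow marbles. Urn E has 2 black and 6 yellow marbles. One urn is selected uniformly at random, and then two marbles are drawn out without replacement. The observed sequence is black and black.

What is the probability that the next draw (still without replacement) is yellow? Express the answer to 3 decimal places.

Under each hypothesis, the probability of the observed sequence is: P(data | urn A) = (8/12)(7/11) = 0.42424; P(data | urn B) = (4/6)(3/5) = 0.4; P(data | urn C) = (6/7)(5/6) = 0.71429; P(data | urn D) = (7/12)(6/11) = 0.31818; P(data | urn E) = (2/8)(1/7) = 0.035714.
Multiplying each by its prior: 1/5 · 0.42424 = 0.084848, 1/5 · 0.4 = 0.08, 1/5 · 0.71429 = 0.14286, 1/5 · 0.31818 = 0.063636, 1/5 · 0.035714 = 0.0071429; these sum to 0.37848.
Dividing through by the total gives posterior P(urn A | data) = 0.22418, P(urn B | data) = 0.21137, P(urn C | data) = 0.37744, P(urn D | data) = 0.16813, P(urn E | data) = 0.018872.
The predictive probability is P(yellow next | data) = (2/5)(0.22418) + (1/2)(0.21137) + (1/5)(0.37744) + (1/2)(0.16813) + (1)(0.018872) = 0.37378.

0.374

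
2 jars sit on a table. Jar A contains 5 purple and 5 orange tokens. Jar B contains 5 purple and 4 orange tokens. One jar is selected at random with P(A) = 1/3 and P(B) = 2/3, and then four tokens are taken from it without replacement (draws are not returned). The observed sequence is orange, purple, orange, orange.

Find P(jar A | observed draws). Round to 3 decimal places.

The likelihood of the observed sequence under each hypothesis: P(data | jar A) = (5/10)(5/9)(4/8)(3/7) = 5/84; P(data | jar B) = (4/9)(5/8)(3/7)(2/6) = 5/126.
Weighting by the prior gives 1/3 · 5/84 = 5/252, 2/3 · 5/126 = 5/189; summing to 5/108.
By Bayes' rule, P(jar A | data) = (5/252) / (5/108) = 3/7.

0.429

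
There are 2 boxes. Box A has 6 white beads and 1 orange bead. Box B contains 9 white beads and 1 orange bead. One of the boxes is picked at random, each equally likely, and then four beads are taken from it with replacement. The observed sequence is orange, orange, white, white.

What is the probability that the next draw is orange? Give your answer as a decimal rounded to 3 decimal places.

0.128

For each hypothesis, P(data | H) works out to: P(data | box A) = (1/7)(1/7)(6/7)(6/7) = 0.014994; P(data | box B) = (1/10)(1/10)(9/10)(9/10) = 0.0081.
The prior-weighted likelihoods are 1/2 · 0.014994 = 0.0074969, 1/2 · 0.0081 = 0.00405; with total 0.011547.
Dividing through by the total gives posterior P(box A | data) = 0.64926, P(box B | data) = 0.35074.
The predictive probability is P(orange next | data) = (1/7)(0.64926) + (1/10)(0.35074) = 0.12783.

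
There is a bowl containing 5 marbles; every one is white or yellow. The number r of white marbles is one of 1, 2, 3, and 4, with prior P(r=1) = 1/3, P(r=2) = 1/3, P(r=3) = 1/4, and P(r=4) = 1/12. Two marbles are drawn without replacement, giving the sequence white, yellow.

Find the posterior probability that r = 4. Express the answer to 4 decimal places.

Under each hypothesis, the probability of the observed sequence is: P(data | r = 1) = (1/5)(4/4) = 1/5; P(data | r = 2) = (2/5)(3/4) = 3/10; P(data | r = 3) = (3/5)(2/4) = 3/10; P(data | r = 4) = (4/5)(1/4) = 1/5.
Weighting by the prior gives 1/3 · 1/5 = 1/15, 1/3 · 3/10 = 1/10, 1/4 · 3/10 = 3/40, 1/12 · 1/5 = 1/60; with total 31/120.
By Bayes' rule, P(r = 4 | data) = (1/60) / (31/120) = 2/31.

0.0645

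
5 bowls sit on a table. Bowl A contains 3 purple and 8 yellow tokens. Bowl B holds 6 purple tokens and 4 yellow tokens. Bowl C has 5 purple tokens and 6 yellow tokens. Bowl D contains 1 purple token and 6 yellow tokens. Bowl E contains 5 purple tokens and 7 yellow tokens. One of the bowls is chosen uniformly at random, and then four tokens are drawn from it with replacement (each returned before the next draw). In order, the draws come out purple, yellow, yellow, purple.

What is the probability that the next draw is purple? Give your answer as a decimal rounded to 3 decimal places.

0.430

For each hypothesis, P(data | H) works out to: P(data | bowl A) = (3/11)(8/11)(8/11)(3/11) = 0.039342; P(data | bowl B) = (6/10)(4/10)(4/10)(6/10) = 0.0576; P(data | bowl C) = (5/11)(6/11)(6/11)(5/11) = 0.061471; P(data | bowl D) = (1/7)(6/7)(6/7)(1/7) = 0.014994; P(data | bowl E) = (5/12)(7/12)(7/12)(5/12) = 0.059076.
Weighting by the prior gives 1/5 · 0.039342 = 0.0078683, 1/5 · 0.0576 = 0.01152, 1/5 · 0.061471 = 0.012294, 1/5 · 0.014994 = 0.0029988, 1/5 · 0.059076 = 0.011815; summing to 0.046497.
Dividing through by the total gives posterior P(bowl A | data) = 0.16922, P(bowl B | data) = 0.24776, P(bowl C | data) = 0.26441, P(bowl D | data) = 0.064494, P(bowl E | data) = 0.25411.
The predictive probability is P(purple next | data) = (3/11)(0.16922) + (3/5)(0.24776) + (5/11)(0.26441) + (1/7)(0.064494) + (5/12)(0.25411) = 0.43009.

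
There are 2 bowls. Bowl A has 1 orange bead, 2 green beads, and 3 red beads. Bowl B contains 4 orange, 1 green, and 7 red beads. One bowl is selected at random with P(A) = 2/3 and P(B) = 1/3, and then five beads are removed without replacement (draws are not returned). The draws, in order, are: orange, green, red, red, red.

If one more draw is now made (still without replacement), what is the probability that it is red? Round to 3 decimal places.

For each hypothesis, P(data | H) works out to: P(data | bowl A) = (1/6)(2/5)(3/4)(2/3)(1/2) = 0.016667; P(data | bowl B) = (4/12)(1/11)(7/10)(6/9)(5/8) = 0.0088384.
Weighting by the prior gives 2/3 · 0.016667 = 0.011111, 1/3 · 0.0088384 = 0.0029461; summing to 0.014057.
Dividing through by the total gives posterior P(bowl A | data) = 0.79042, P(bowl B | data) = 0.20958.
The predictive probability is P(red next | data) = (0)(0.79042) + (4/7)(0.20958) = 0.11976.

0.120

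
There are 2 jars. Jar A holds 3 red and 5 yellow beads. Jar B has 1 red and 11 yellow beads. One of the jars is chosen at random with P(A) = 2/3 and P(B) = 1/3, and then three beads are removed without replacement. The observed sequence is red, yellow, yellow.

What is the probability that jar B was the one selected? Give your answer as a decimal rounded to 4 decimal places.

0.1892

Under each hypothesis, the probability of the observed sequence is: P(data | jar A) = (3/8)(5/7)(4/6) = 5/28; P(data | jar B) = (1/12)(11/11)(10/10) = 1/12.
The prior-weighted likelihoods are 2/3 · 5/28 = 5/42, 1/3 · 1/12 = 1/36; these sum to 37/252.
So P(jar B | data) = (1/36) / (37/252) = 7/37.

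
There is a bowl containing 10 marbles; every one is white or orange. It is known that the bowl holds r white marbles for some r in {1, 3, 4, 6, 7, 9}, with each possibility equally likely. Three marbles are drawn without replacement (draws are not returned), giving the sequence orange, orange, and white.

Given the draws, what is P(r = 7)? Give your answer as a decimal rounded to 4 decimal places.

The likelihood of the observed sequence under each hypothesis: P(data | r = 1) = (9/10)(8/9)(1/8) = 1/10; P(data | r = 3) = (7/10)(6/9)(3/8) = 7/40; P(data | r = 4) = (6/10)(5/9)(4/8) = 1/6; P(data | r = 6) = (4/10)(3/9)(6/8) = 1/10; P(data | r = 7) = (3/10)(2/9)(7/8) = 7/120; P(data | r = 9) = (1/10)(0/9) = 0.
Multiplying each by its prior: 1/6 · 1/10 = 1/60, 1/6 · 7/40 = 7/240, 1/6 · 1/6 = 1/36, 1/6 · 1/10 = 1/60, 1/6 · 7/120 = 7/720, 1/6 · 0 = 0; these sum to 1/10.
By Bayes' rule, P(r = 7 | data) = (7/720) / (1/10) = 7/72.

0.0972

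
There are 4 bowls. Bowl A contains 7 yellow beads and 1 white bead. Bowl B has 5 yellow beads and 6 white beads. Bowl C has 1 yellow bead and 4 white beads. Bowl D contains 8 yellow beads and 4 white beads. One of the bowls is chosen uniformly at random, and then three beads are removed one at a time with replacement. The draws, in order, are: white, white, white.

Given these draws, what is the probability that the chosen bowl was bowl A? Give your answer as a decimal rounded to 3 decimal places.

0.003

Compute the likelihood of the observed sequence for each case: P(data | bowl A) = (1/8)(1/8)(1/8) = 0.0019531; P(data | bowl B) = (6/11)(6/11)(6/11) = 0.16228; P(data | bowl C) = (4/5)(4/5)(4/5) = 0.512; P(data | bowl D) = (4/12)(4/12)(4/12) = 0.037037.
Multiplying each by its prior: 1/4 · 0.0019531 = 0.00048828, 1/4 · 0.16228 = 0.040571, 1/4 · 0.512 = 0.128, 1/4 · 0.037037 = 0.0092593; summing to 0.17832.
Hence P(bowl A | data) = (0.00048828) / (0.17832) = 0.0027383.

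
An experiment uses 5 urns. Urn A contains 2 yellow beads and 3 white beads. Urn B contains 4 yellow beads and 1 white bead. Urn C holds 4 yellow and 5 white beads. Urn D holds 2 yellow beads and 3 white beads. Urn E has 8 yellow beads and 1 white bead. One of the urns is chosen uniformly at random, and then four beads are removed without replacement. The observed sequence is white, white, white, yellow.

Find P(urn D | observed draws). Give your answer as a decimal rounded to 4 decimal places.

Compute the likelihood of the observed sequence for each case: P(data | urn A) = (3/5)(2/4)(1/3)(2/2) = 0.1; P(data | urn B) = (1/5)(0/4) = 0; P(data | urn C) = (5/9)(4/8)(3/7)(4/6) = 0.079365; P(data | urn D) = (3/5)(2/4)(1/3)(2/2) = 0.1; P(data | urn E) = (1/9)(0/8) = 0.
Weighting by the prior gives 1/5 · 0.1 = 0.02, 1/5 · 0 = 0, 1/5 · 0.079365 = 0.015873, 1/5 · 0.1 = 0.02, 1/5 · 0 = 0; with total 0.055873.
By Bayes' rule, P(urn D | data) = (0.02) / (0.055873) = 0.35795.

0.3580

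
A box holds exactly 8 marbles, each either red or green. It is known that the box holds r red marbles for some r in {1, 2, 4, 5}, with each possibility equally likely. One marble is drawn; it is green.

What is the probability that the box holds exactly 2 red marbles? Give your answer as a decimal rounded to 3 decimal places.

Compute the likelihood of this draw for each case: P(data | r = 1) = (7/8) = 7/8; P(data | r = 2) = (6/8) = 3/4; P(data | r = 4) = (4/8) = 1/2; P(data | r = 5) = (3/8) = 3/8.
Multiplying each by its prior: 1/4 · 7/8 = 7/32, 1/4 · 3/4 = 3/16, 1/4 · 1/2 = 1/8, 1/4 · 3/8 = 3/32; with total 5/8.
By Bayes' rule, P(r = 2 | data) = (3/16) / (5/8) = 3/10.

0.300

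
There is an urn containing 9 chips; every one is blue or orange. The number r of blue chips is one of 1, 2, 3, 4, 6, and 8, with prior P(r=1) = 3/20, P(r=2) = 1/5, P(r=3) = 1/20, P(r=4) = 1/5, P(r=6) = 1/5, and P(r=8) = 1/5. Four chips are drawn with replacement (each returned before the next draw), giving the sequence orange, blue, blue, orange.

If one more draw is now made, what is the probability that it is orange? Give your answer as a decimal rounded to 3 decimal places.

The likelihood of the observed sequence under each hypothesis: P(data | r = 1) = (8/9)(1/9)(1/9)(8/9) = 0.0097546; P(data | r = 2) = (7/9)(2/9)(2/9)(7/9) = 0.029873; P(data | r = 3) = (6/9)(3/9)(3/9)(6/9) = 0.049383; P(data | r = 4) = (5/9)(4/9)(4/9)(5/9) = 0.060966; P(data | r = 6) = (3/9)(6/9)(6/9)(3/9) = 0.049383; P(data | r = 8) = (1/9)(8/9)(8/9)(1/9) = 0.0097546.
The prior-weighted likelihoods are 3/20 · 0.0097546 = 0.0014632, 1/5 · 0.029873 = 0.0059747, 1/20 · 0.049383 = 0.0024691, 1/5 · 0.060966 = 0.012193, 1/5 · 0.049383 = 0.0098765, 1/5 · 0.0097546 = 0.0019509; summing to 0.033928.
Dividing through by the total gives posterior P(r = 1 | data) = 0.043127, P(r = 2 | data) = 0.1761, P(r = 3 | data) = 0.072776, P(r = 4 | data) = 0.35939, P(r = 6 | data) = 0.29111, P(r = 8 | data) = 0.057502.
Averaging over the posterior, P(orange next | data) = (8/9)(0.043127) + (7/9)(0.1761) + (2/3)(0.072776) + (5/9)(0.35939) + (1/3)(0.29111) + (1/9)(0.057502) = 0.5269.

0.527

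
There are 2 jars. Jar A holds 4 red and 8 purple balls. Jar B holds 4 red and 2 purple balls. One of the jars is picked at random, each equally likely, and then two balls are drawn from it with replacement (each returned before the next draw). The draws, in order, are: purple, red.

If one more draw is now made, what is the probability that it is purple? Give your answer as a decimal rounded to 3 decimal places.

0.500

For each hypothesis, P(data | H) works out to: P(data | jar A) = (8/12)(4/12) = 2/9; P(data | jar B) = (2/6)(4/6) = 2/9.
Multiplying each by its prior: 1/2 · 2/9 = 1/9, 1/2 · 2/9 = 1/9; with total 2/9.
Dividing through by the total gives posterior P(jar A | data) = 1/2, P(jar B | data) = 1/2.
Averaging over the posterior, P(purple next | data) = (2/3)(1/2) + (1/3)(1/2) = 1/2.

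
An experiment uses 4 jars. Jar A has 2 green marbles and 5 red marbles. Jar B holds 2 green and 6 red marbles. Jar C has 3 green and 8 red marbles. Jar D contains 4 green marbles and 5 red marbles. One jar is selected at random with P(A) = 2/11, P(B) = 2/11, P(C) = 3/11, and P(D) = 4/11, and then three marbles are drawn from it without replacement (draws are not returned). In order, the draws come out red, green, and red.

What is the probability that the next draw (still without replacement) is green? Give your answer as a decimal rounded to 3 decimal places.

Compute the likelihood of the observed sequence for each case: P(data | jar A) = (5/7)(2/6)(4/5) = 0.19048; P(data | jar B) = (6/8)(2/7)(5/6) = 0.17857; P(data | jar C) = (8/11)(3/10)(7/9) = 0.1697; P(data | jar D) = (5/9)(4/8)(4/7) = 0.15873.
Multiplying each by its prior: 2/11 · 0.19048 = 0.034632, 2/11 · 0.17857 = 0.032468, 3/11 · 0.1697 = 0.046281, 4/11 · 0.15873 = 0.05772; with total 0.1711.
Dividing through by the total gives posterior P(jar A | data) = 0.20241, P(jar B | data) = 0.18976, P(jar C | data) = 0.27049, P(jar D | data) = 0.33735.
So P(green next | data) = Σ P(green next | H) P(H | data) = (1/4)(0.20241) + (1/5)(0.18976) + (1/4)(0.27049) + (1/2)(0.33735) = 0.32485.

0.325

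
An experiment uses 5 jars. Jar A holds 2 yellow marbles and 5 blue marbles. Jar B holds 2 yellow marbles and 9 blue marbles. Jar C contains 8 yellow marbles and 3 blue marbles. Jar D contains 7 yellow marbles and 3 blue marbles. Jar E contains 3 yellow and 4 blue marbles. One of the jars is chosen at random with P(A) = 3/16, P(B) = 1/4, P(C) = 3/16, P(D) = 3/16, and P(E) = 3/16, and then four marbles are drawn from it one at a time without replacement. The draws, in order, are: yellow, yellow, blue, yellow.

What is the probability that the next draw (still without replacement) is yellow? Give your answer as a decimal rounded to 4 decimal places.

0.6204

For each hypothesis, P(data | H) works out to: P(data | jar A) = (2/7)(1/6)(5/5)(0/4) = 0; P(data | jar B) = (2/11)(1/10)(9/9)(0/8) = 0; P(data | jar C) = (8/11)(7/10)(3/9)(6/8) = 0.12727; P(data | jar D) = (7/10)(6/9)(3/8)(5/7) = 0.125; P(data | jar E) = (3/7)(2/6)(4/5)(1/4) = 0.028571.
The prior-weighted likelihoods are 3/16 · 0 = 0, 1/4 · 0 = 0, 3/16 · 0.12727 = 0.023864, 3/16 · 0.125 = 0.023438, 3/16 · 0.028571 = 0.0053571; with total 0.052658.
The posterior is then P(jar A | data) = 0, P(jar B | data) = 0, P(jar C | data) = 0.45318, P(jar D | data) = 0.44509, P(jar E | data) = 0.10173.
So P(yellow next | data) = Σ P(yellow next | H) P(H | data) = (5/7)(0.45318) + (2/3)(0.44509) + (0)(0.10173) = 0.62042.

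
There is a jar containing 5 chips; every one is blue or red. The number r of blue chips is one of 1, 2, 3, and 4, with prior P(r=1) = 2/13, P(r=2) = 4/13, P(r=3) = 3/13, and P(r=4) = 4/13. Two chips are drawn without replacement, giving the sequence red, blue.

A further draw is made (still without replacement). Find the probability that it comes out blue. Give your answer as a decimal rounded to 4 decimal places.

0.5455

The likelihood of the observed sequence under each hypothesis: P(data | r = 1) = (4/5)(1/4) = 1/5; P(data | r = 2) = (3/5)(2/4) = 3/10; P(data | r = 3) = (2/5)(3/4) = 3/10; P(data | r = 4) = (1/5)(4/4) = 1/5.
The prior-weighted likelihoods are 2/13 · 1/5 = 2/65, 4/13 · 3/10 = 6/65, 3/13 · 3/10 = 9/130, 4/13 · 1/5 = 4/65; with total 33/130.
Dividing through by the total gives posterior P(r = 1 | data) = 4/33, P(r = 2 | data) = 4/11, P(r = 3 | data) = 3/11, P(r = 4 | data) = 8/33.
So P(blue next | data) = Σ P(blue next | H) P(H | data) = (0)(4/33) + (1/3)(4/11) + (2/3)(3/11) + (1)(8/33) = 6/11.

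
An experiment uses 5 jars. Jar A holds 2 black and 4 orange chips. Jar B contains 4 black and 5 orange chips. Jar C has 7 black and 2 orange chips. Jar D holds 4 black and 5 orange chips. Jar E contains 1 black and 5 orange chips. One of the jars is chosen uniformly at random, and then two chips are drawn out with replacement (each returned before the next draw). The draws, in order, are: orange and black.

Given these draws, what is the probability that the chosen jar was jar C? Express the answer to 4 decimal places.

0.1682

The likelihood of the observed sequence under each hypothesis: P(data | jar A) = (4/6)(2/6) = 2/9; P(data | jar B) = (5/9)(4/9) = 20/81; P(data | jar C) = (2/9)(7/9) = 14/81; P(data | jar D) = (5/9)(4/9) = 20/81; P(data | jar E) = (5/6)(1/6) = 5/36.
Weighting by the prior gives 1/5 · 2/9 = 2/45, 1/5 · 20/81 = 4/81, 1/5 · 14/81 = 14/405, 1/5 · 20/81 = 4/81, 1/5 · 5/36 = 1/36; these sum to 37/180.
By Bayes' rule, P(jar C | data) = (14/405) / (37/180) = 56/333.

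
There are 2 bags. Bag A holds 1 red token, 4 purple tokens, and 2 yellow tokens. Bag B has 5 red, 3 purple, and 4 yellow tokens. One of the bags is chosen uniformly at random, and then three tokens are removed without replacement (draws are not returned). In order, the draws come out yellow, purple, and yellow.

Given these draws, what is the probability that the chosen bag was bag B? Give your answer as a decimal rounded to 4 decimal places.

0.4172

The likelihood of the observed sequence under each hypothesis: P(data | bag A) = (2/7)(4/6)(1/5) = 0.038095; P(data | bag B) = (4/12)(3/11)(3/10) = 0.027273.
The prior-weighted likelihoods are 1/2 · 0.038095 = 0.019048, 1/2 · 0.027273 = 0.013636; with total 0.032684.
Therefore the posterior P(bag B | data) = (0.013636) / (0.032684) = 0.41722.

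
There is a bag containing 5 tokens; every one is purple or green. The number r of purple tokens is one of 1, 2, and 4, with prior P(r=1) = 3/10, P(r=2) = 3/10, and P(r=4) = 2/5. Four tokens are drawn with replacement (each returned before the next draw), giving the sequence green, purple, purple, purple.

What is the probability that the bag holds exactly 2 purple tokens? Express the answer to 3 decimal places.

For each hypothesis, P(data | H) works out to: P(data | r = 1) = (4/5)(1/5)(1/5)(1/5) = 0.0064; P(data | r = 2) = (3/5)(2/5)(2/5)(2/5) = 0.0384; P(data | r = 4) = (1/5)(4/5)(4/5)(4/5) = 0.1024.
Multiplying each by its prior: 3/10 · 0.0064 = 0.00192, 3/10 · 0.0384 = 0.01152, 2/5 · 0.1024 = 0.04096; these sum to 0.0544.
Hence P(r = 2 | data) = (0.01152) / (0.0544) = 0.21176.

0.212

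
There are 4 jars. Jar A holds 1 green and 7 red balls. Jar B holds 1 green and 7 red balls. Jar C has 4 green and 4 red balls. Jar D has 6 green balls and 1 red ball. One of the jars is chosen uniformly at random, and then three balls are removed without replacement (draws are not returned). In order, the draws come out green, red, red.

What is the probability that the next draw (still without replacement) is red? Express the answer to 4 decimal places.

For each hypothesis, P(data | H) works out to: P(data | jar A) = (1/8)(7/7)(6/6) = 1/8; P(data | jar B) = (1/8)(7/7)(6/6) = 1/8; P(data | jar C) = (4/8)(4/7)(3/6) = 1/7; P(data | jar D) = (6/7)(1/6)(0/5) = 0.
The prior-weighted likelihoods are 1/4 · 1/8 = 1/32, 1/4 · 1/8 = 1/32, 1/4 · 1/7 = 1/28, 1/4 · 0 = 0; summing to 11/112.
Normalising, the posterior is P(jar A | data) = 7/22, P(jar B | data) = 7/22, P(jar C | data) = 4/11, P(jar D | data) = 0.
The predictive probability is P(red next | data) = (1)(7/22) + (1)(7/22) + (2/5)(4/11) = 43/55.

0.7818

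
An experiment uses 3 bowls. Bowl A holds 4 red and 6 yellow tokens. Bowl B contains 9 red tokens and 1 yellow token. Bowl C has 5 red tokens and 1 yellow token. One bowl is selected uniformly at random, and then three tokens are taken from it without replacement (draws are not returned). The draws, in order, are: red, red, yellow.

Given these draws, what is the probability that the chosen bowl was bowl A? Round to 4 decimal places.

0.2727

Under each hypothesis, the probability of the observed sequence is: P(data | bowl A) = (4/10)(3/9)(6/8) = 1/10; P(data | bowl B) = (9/10)(8/9)(1/8) = 1/10; P(data | bowl C) = (5/6)(4/5)(1/4) = 1/6.
Multiplying each by its prior: 1/3 · 1/10 = 1/30, 1/3 · 1/10 = 1/30, 1/3 · 1/6 = 1/18; with total 11/90.
Therefore the posterior P(bowl A | data) = (1/30) / (11/90) = 3/11.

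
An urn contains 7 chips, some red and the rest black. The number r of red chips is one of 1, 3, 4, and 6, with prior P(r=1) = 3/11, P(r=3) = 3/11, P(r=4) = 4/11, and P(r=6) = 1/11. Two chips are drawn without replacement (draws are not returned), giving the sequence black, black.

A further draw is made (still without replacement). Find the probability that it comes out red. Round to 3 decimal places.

Compute the likelihood of the observed sequence for each case: P(data | r = 1) = (6/7)(5/6) = 5/7; P(data | r = 3) = (4/7)(3/6) = 2/7; P(data | r = 4) = (3/7)(2/6) = 1/7; P(data | r = 6) = (1/7)(0/6) = 0.
Multiplying each by its prior: 3/11 · 5/7 = 15/77, 3/11 · 2/7 = 6/77, 4/11 · 1/7 = 4/77, 1/11 · 0 = 0; these sum to 25/77.
Normalising, the posterior is P(r = 1 | data) = 3/5, P(r = 3 | data) = 6/25, P(r = 4 | data) = 4/25, P(r = 6 | data) = 0.
The predictive probability is P(red next | data) = (1/5)(3/5) + (3/5)(6/25) + (4/5)(4/25) = 49/125.

0.392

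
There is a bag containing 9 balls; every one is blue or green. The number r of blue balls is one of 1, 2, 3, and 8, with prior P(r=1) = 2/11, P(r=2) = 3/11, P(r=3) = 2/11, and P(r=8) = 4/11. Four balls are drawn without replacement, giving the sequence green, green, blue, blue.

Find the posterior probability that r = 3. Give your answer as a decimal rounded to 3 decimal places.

The likelihood of the observed sequence under each hypothesis: P(data | r = 1) = (8/9)(7/8)(1/7)(0/6) = 0; P(data | r = 2) = (7/9)(6/8)(2/7)(1/6) = 1/36; P(data | r = 3) = (6/9)(5/8)(3/7)(2/6) = 5/84; P(data | r = 8) = (1/9)(0/8) = 0.
Weighting by the prior gives 2/11 · 0 = 0, 3/11 · 1/36 = 1/132, 2/11 · 5/84 = 5/462, 4/11 · 0 = 0; with total 17/924.
Therefore the posterior P(r = 3 | data) = (5/462) / (17/924) = 10/17.

0.588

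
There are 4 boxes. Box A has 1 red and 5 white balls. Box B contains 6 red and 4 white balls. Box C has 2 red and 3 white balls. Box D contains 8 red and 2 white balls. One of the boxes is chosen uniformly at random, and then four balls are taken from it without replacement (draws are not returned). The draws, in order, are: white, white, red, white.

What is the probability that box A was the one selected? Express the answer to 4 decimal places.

0.5645

For each hypothesis, P(data | H) works out to: P(data | box A) = (5/6)(4/5)(1/4)(3/3) = 1/6; P(data | box B) = (4/10)(3/9)(6/8)(2/7) = 1/35; P(data | box C) = (3/5)(2/4)(2/3)(1/2) = 1/10; P(data | box D) = (2/10)(1/9)(8/8)(0/7) = 0.
Weighting by the prior gives 1/4 · 1/6 = 1/24, 1/4 · 1/35 = 1/140, 1/4 · 1/10 = 1/40, 1/4 · 0 = 0; summing to 31/420.
So P(box A | data) = (1/24) / (31/420) = 35/62.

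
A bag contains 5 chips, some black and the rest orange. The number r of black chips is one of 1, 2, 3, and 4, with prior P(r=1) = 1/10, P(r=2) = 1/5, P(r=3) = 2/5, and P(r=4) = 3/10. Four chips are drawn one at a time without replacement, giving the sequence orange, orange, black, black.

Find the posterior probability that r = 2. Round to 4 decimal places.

Under each hypothesis, the probability of the observed sequence is: P(data | r = 1) = (4/5)(3/4)(1/3)(0/2) = 0; P(data | r = 2) = (3/5)(2/4)(2/3)(1/2) = 1/10; P(data | r = 3) = (2/5)(1/4)(3/3)(2/2) = 1/10; P(data | r = 4) = (1/5)(0/4) = 0.
The prior-weighted likelihoods are 1/10 · 0 = 0, 1/5 · 1/10 = 1/50, 2/5 · 1/10 = 1/25, 3/10 · 0 = 0; with total 3/50.
By Bayes' rule, P(r = 2 | data) = (1/50) / (3/50) = 1/3.

0.3333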